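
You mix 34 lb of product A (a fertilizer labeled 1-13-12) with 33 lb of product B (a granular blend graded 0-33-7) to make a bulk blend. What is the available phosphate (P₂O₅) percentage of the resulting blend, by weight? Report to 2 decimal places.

Total mass = 34 + 33 = 67 lb.
P₂O₅ mass = 13%×34 + 33%×33 = 15.31 lb.
% P₂O₅ = 15.31 / 67 = 22.8507%.

22.85% P₂O₅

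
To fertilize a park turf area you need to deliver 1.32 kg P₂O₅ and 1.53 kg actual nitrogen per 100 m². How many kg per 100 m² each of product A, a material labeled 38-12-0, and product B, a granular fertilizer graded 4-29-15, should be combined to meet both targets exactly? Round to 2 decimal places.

3.71 kg product A, 3.02 kg product B

With a, b = kg per 100 m² of product A and product B:
P₂O₅: 0.12·a + 0.29·b = 1.32
N: 0.38·a + 0.04·b = 1.53
Solving simultaneously: a = 3.70873, b = 3.01708.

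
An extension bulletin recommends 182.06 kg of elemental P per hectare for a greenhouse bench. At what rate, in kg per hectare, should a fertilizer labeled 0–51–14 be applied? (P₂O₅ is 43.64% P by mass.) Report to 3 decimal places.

As P₂O₅: 182.06 / 0.4364 = 417.186 kg per hectare.
Product per hectare = 417.186 / 51% = 818.0119 kg.

818.012 kg of product per hectare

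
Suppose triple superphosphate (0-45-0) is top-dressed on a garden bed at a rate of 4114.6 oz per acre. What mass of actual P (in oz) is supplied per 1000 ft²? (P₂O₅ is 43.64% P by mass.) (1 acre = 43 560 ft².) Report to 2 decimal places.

P₂O₅ per acre = 4114.6 × 45% = 1851.57 oz.
Elemental P = 1851.57 × 0.4364 = 808.025 oz per acre.
Convert to per 1000 ft²: 808.025 × 0.0229568 = 18.5497 oz.

18.55 oz P per thousand sq ft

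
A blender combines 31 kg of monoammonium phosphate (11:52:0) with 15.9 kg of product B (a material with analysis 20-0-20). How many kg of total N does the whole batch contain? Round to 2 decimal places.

6.59 kg N

N mass = 11%×31 + 20%×15.9 = 6.59 kg.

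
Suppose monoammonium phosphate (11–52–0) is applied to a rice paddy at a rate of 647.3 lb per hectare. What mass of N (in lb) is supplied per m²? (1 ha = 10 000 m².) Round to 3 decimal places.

0.007 lb N per sq m

nitrogen per hectare = 647.3 × 11% = 71.203 lb.
Convert to per m²: 71.203 × 0.0001 = 0.0071203 lb.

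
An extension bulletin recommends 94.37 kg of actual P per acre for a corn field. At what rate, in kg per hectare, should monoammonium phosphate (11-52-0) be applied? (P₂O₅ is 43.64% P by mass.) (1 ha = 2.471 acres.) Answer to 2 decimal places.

1027.59 kg of product per hectare

As P₂O₅: 94.37 / 0.4364 = 216.247 kg per acre.
Product per acre = 216.247 / 52% = 415.859 kg.
Convert to per hectare: 415.859 × 2.471 = 1027.587 kg.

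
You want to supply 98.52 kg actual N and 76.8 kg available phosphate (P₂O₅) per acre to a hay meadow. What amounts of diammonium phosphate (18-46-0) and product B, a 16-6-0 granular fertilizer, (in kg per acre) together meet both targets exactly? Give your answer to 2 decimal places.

101.54 kg diammonium phosphate, 501.52 kg product B

With a, b = kg per acre of diammonium phosphate and product B:
N: 0.18·a + 0.16·b = 98.52
P₂O₅: 0.46·a + 0.06·b = 76.8
Solving simultaneously: a = 101.541, b = 501.516.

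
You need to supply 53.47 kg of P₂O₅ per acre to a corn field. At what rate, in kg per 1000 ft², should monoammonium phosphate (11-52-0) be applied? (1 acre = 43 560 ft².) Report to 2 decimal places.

Product per acre = 53.47 / 52% = 102.827 kg.
Convert to per 1000 ft²: 102.827 × 0.0229568 = 2.36058 kg.

2.36 kg of product per thousand sq ft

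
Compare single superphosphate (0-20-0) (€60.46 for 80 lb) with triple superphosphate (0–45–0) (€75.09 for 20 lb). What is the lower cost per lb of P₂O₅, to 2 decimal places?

€3.78 per lb P₂O₅ (single superphosphate)

single superphosphate: P₂O₅ per bag = 80 × 20% = 16 lb; cost = 60.46 / 16 = €3.7788/lb P₂O₅.
triple superphosphate: P₂O₅ per bag = 20 × 45% = 9 lb; cost = 75.09 / 9 = €8.3433/lb P₂O₅.
single superphosphate is cheaper.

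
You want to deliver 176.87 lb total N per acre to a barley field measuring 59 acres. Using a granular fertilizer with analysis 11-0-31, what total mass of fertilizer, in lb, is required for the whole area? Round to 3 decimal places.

Product per acre = 176.87 / 11% = 1607.91 lb.
Total product = 1607.91 × 59 = 94866.6364 lb.

94866.636 lb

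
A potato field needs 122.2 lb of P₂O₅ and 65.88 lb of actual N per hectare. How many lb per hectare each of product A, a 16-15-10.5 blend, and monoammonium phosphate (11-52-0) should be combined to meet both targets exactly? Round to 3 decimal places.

312.078 lb product A, 144.978 lb monoammonium phosphate

Let a = lb of product A, b = lb of monoammonium phosphate (per hectare).
P₂O₅: 0.15·a + 0.52·b = 122.2
N: 0.16·a + 0.11·b = 65.88
From row1: a = (122.2 − 0.52·b) / 0.15.
Into row2: 0.16·(122.2 − 0.52·b)/0.15 + 0.11·b = 65.88 → b = 144.9775, a = 312.07796.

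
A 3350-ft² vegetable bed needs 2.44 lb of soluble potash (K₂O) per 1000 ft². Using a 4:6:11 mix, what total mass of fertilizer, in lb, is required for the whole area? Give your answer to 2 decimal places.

74.31 lb

Product per 1000 ft² = 2.44 / 11% = 22.1818 lb.
Total product = 22.1818 × 3350 / 1000 = 74.3091 lb.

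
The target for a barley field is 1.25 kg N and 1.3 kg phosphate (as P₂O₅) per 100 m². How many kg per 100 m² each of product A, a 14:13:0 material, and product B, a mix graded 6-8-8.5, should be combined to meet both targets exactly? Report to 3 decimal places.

6.471 kg product A, 5.735 kg product B

Per-100 m² balance (a = product A, b = product B):
N: 0.14·a + 0.06·b = 1.25
P₂O₅: 0.13·a + 0.08·b = 1.3
From row1: a = (1.25 − 0.06·b) / 0.14.
Into row2: 0.13·(1.25 − 0.06·b)/0.14 + 0.08·b = 1.3 → b = 5.73529, a = 6.47059.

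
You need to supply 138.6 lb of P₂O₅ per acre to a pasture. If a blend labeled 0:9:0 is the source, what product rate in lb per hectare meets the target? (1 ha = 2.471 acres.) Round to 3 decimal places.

3805.340 lb of product per hectare

Product per acre = 138.6 / 9% = 1540 lb.
Convert to per hectare: 1540 × 2.471 = 3805.34 lb.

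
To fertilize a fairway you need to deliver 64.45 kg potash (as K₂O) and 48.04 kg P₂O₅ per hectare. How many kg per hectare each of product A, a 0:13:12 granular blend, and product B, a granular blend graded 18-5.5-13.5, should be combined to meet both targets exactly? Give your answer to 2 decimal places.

268.55 kg product A, 238.69 kg product B

With a, b = kg per hectare of product A and product B:
K₂O: 0.12·a + 0.135·b = 64.45
P₂O₅: 0.13·a + 0.055·b = 48.04
From row1: a = (64.45 − 0.135·b) / 0.12.
Into row2: 0.13·(64.45 − 0.135·b)/0.12 + 0.055·b = 48.04 → b = 238.694, a = 268.553.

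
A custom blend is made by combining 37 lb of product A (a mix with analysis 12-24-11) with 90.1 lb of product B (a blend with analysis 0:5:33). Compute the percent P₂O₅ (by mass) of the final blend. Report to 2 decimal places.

10.53% P₂O₅

Total mass = 37 + 90.1 = 127.1 lb.
P₂O₅ mass = 24%×37 + 5%×90.1 = 13.385 lb.
% P₂O₅ = 13.385 / 127.1 = 10.5311%.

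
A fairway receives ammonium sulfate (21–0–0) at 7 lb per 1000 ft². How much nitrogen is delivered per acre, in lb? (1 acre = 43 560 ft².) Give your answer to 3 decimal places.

64.033 lb N per acre

nitrogen per 1000 ft² = 7 × 21% = 1.47 lb.
Convert to per acre: 1.47 × 43.56 = 64.0332 lb.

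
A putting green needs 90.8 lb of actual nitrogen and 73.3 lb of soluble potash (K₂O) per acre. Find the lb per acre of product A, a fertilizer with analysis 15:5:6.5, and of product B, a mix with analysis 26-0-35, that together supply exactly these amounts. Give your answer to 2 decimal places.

357.36 lb product A, 143.06 lb product B

Per-acre balance (a = product A, b = product B):
N: 0.15·a + 0.26·b = 90.8
K₂O: 0.065·a + 0.35·b = 73.3
Solving simultaneously: a = 357.3596, b = 143.062.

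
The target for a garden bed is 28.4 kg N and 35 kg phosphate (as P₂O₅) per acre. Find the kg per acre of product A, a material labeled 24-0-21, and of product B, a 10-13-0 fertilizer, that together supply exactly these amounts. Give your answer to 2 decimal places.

6.15 kg product A, 269.23 kg product B

With a, b = kg per acre of product A and product B:
N: 0.24·a + 0.1·b = 28.4
P₂O₅: 0·a + 0.13·b = 35
Solving simultaneously: a = 6.15385, b = 269.231.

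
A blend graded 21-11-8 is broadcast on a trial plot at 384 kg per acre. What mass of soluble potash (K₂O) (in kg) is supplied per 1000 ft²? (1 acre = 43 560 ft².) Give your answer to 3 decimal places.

K₂O per acre = 384 × 8% = 30.72 kg.
Convert to per 1000 ft²: 30.72 × 0.0229568 = 0.705234 kg.

0.705 kg K₂O per thousand sq ft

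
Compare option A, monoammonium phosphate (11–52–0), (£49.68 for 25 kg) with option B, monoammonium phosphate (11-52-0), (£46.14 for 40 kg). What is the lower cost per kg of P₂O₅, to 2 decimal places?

option A: P₂O₅ per bag = 25 × 52% = 13 kg; cost = 49.68 / 13 = £3.8215/kg P₂O₅.
option B: P₂O₅ per bag = 40 × 52% = 20.8 kg; cost = 46.14 / 20.8 = £2.2183/kg P₂O₅.
option B is cheaper.

£2.22 per kg P₂O₅ (option B)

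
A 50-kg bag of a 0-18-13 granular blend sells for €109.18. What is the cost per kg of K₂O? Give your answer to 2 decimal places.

€16.80 per kg K₂O

K₂O in bag = 50 × 13% = 6.5 kg.
Cost per kg K₂O = €109.18 / 6.5 = €16.7969.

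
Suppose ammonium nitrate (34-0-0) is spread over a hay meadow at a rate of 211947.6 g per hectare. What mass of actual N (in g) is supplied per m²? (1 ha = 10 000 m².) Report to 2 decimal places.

nitrogen per hectare = 211947.6 × 34% = 72062.2 g.
Convert to per m²: 72062.2 × 0.0001 = 7.20622 g.

7.21 g N per sq m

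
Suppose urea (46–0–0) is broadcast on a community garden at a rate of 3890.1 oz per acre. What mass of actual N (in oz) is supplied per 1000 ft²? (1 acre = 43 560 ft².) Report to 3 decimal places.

nitrogen per acre = 3890.1 × 46% = 1789.45 oz.
Convert to per 1000 ft²: 1789.45 × 0.0229568 = 41.08003 oz.

41.080 oz N per thousand sq ft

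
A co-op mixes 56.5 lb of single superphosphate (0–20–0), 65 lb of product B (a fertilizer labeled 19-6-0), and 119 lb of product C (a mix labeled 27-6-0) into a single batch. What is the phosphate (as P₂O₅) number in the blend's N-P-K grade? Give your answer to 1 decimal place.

9.3% P₂O₅

Total mass = 56.5 + 65 + 119 = 240.5 lb.
P₂O₅ mass = 20%×56.5 + 6%×65 + 6%×119 = 22.34 lb.
% P₂O₅ = 22.34 / 240.5 = 9.28898%.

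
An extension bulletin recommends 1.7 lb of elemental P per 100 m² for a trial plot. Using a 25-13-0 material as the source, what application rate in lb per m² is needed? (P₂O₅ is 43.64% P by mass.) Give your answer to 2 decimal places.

0.30 lb of product per sq m

As P₂O₅: 1.7 / 0.4364 = 3.89551 lb per 100 m².
Product per 100 m² = 3.89551 / 13% = 29.9655 lb.
Convert to per m²: 29.9655 × 0.01 = 0.299655 lb.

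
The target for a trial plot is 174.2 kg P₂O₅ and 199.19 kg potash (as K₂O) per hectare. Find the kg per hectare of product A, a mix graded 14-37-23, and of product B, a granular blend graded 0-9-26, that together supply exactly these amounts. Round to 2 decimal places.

With a, b = kg per hectare of product A and product B:
P₂O₅: 0.37·a + 0.09·b = 174.2
K₂O: 0.23·a + 0.26·b = 199.19
Solving simultaneously: a = 362.449, b = 445.487.

362.45 kg product A, 445.49 kg product B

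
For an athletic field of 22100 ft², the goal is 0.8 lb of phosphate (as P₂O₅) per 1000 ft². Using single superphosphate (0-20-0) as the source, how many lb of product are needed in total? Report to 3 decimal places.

Product per 1000 ft² = 0.8 / 20% = 4 lb.
Total product = 4 × 22100 / 1000 = 88.4 lb.

88.400 lb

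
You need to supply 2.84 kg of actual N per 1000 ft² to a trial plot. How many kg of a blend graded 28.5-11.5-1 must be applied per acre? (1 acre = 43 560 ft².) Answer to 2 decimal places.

Product per 1000 ft² = 2.84 / 28.5% = 9.96491 kg.
Convert to per acre: 9.96491 × 43.56 = 434.072 kg.

434.07 kg of product per acre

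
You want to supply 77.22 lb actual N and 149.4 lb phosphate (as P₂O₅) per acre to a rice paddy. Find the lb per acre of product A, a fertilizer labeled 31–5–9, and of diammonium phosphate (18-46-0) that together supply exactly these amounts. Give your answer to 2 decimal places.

64.59 lb product A, 317.76 lb diammonium phosphate

Let a = lb of product A, b = lb of diammonium phosphate (per acre).
N: 0.31·a + 0.18·b = 77.22
P₂O₅: 0.05·a + 0.46·b = 149.4
Eliminate a: (row1) − 0.31/0.05·(row2) → -2.672·b = -849.06, so b = 317.762.
Back-substitute: a = (77.22 − 0.18·317.762) / 0.31 = 64.5898.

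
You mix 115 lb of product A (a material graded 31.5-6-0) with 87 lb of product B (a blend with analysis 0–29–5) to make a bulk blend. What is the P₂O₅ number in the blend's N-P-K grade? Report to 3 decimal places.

15.906% P₂O₅

Total mass = 115 + 87 = 202 lb.
P₂O₅ mass = 6%×115 + 29%×87 = 32.13 lb.
% P₂O₅ = 32.13 / 202 = 15.9059%.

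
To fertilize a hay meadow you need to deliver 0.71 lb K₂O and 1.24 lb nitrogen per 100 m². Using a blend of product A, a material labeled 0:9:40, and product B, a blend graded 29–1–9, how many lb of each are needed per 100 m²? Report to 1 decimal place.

0.8 lb product A, 4.3 lb product B

Let a = lb of product A, b = lb of product B (per 100 m²).
K₂O: 0.4·a + 0.09·b = 0.71
N: 0·a + 0.29·b = 1.24
Solving simultaneously: a = 0.812931, b = 4.27586.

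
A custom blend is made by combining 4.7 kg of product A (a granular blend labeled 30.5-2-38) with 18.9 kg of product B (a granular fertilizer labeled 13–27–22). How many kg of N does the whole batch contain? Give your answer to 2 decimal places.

N mass = 30.5%×4.7 + 13%×18.9 = 3.8905 kg.

3.89 kg N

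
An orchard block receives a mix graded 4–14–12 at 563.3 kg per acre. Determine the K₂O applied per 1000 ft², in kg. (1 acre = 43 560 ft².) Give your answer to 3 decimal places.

1.552 kg K₂O per thousand sq ft

K₂O per acre = 563.3 × 12% = 67.596 kg.
Convert to per 1000 ft²: 67.596 × 0.0229568 = 1.55179 kg.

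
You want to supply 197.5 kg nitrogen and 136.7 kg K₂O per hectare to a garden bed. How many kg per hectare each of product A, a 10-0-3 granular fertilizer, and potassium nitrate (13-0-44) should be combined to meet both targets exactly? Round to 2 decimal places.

Let a = kg of product A, b = kg of potassium nitrate (per hectare).
N: 0.1·a + 0.13·b = 197.5
K₂O: 0.03·a + 0.44·b = 136.7
Eliminate a: (row1) − 0.1/0.03·(row2) → -1.33667·b = -258.167, so b = 193.142.
Back-substitute: a = (197.5 − 0.13·193.142) / 0.1 = 1723.915.

1723.92 kg product A, 193.14 kg potassium nitrate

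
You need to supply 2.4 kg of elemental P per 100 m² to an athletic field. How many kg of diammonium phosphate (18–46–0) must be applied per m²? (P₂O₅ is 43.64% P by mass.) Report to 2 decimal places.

0.12 kg of product per sq m

As P₂O₅: 2.4 / 0.4364 = 5.49954 kg per 100 m².
Product per 100 m² = 5.49954 / 46% = 11.9555 kg.
Convert to per m²: 11.9555 × 0.01 = 0.119555 kg.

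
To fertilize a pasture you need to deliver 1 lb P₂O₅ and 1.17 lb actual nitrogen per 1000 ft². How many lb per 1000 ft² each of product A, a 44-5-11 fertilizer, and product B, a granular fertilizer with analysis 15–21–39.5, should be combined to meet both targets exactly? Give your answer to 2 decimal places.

1.13 lb product A, 4.49 lb product B

Let a = lb of product A, b = lb of product B (per 1000 ft²).
P₂O₅: 0.05·a + 0.21·b = 1
N: 0.44·a + 0.15·b = 1.17
Eliminate b: (row1) − 0.21/0.15·(row2) → -0.566·a = -0.638, so a = 1.12721.
Then b = (1.17 − 0.44·1.12721) / 0.15 = 4.49352.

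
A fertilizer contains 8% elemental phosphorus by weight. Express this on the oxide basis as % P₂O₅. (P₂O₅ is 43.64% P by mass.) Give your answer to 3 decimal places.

18.332% P₂O₅

%P₂O₅ = 8 / 0.4364 = 18.3318%.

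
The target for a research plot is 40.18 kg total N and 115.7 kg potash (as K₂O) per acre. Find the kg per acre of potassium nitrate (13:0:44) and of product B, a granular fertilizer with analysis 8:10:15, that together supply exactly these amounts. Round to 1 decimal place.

Per-acre balance (a = potassium nitrate, b = product B):
N: 0.13·a + 0.08·b = 40.18
K₂O: 0.44·a + 0.15·b = 115.7
Solving simultaneously: a = 205.669, b = 168.038.

205.7 kg potassium nitrate, 168.0 kg product B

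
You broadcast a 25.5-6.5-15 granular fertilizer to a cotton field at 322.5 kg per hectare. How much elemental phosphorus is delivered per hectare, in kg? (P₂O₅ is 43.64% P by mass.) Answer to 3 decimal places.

P₂O₅ per hectare = 322.5 × 6.5% = 20.9625 kg.
Elemental P = 20.9625 × 0.4364 = 9.14804 kg per hectare.

9.148 kg P per hectare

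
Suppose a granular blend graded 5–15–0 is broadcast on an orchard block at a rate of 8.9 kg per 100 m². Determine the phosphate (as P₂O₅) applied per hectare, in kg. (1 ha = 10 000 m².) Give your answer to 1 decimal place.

133.5 kg P₂O₅ per hectare

P₂O₅ per 100 m² = 8.9 × 15% = 1.335 kg.
Convert to per hectare: 1.335 × 100 = 133.5 kg.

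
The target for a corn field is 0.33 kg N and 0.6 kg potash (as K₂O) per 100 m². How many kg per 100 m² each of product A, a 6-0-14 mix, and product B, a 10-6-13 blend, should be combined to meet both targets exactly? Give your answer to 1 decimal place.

Let a = kg of product A, b = kg of product B (per 100 m²).
N: 0.06·a + 0.1·b = 0.33
K₂O: 0.14·a + 0.13·b = 0.6
Eliminate b: (row1) − 0.1/0.13·(row2) → -0.0476923·a = -0.131538, so a = 2.75806.
Then b = (0.6 − 0.14·2.75806) / 0.13 = 1.64516.

2.8 kg product A, 1.6 kg product B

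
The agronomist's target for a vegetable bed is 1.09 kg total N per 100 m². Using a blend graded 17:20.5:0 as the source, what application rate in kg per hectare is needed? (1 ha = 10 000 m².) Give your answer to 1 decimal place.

641.2 kg of product per hectare

Product per 100 m² = 1.09 / 17% = 6.41176 kg.
Convert to per hectare: 6.41176 × 100 = 641.176 kg.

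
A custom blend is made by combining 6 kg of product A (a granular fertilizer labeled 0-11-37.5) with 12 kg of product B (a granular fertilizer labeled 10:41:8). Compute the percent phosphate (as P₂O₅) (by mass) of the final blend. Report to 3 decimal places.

31.000% P₂O₅

Total mass = 6 + 12 = 18 kg.
P₂O₅ mass = 11%×6 + 41%×12 = 5.58 kg.
% P₂O₅ = 5.58 / 18 = 31%.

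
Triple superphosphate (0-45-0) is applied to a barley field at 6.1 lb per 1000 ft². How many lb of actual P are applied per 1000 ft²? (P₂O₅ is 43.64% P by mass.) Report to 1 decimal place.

1.2 lb P per thousand sq ft

P₂O₅ per 1000 ft² = 6.1 × 45% = 2.745 lb.
Elemental P = 2.745 × 0.4364 = 1.19792 lb per 1000 ft².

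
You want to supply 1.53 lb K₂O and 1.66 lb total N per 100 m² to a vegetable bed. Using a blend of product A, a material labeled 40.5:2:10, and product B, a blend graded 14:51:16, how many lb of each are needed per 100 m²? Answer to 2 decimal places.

1.01 lb product A, 8.93 lb product B

With a, b = lb per 100 m² of product A and product B:
K₂O: 0.1·a + 0.16·b = 1.53
N: 0.405·a + 0.14·b = 1.66
Solving simultaneously: a = 1.01181, b = 8.93012.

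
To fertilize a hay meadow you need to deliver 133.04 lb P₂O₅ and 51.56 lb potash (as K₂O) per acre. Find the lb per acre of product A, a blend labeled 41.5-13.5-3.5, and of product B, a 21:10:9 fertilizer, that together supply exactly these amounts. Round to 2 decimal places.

788.16 lb product A, 266.38 lb product B

Let a = lb of product A, b = lb of product B (per acre).
P₂O₅: 0.135·a + 0.1·b = 133.04
K₂O: 0.035·a + 0.09·b = 51.56
Eliminate a: (row1) − 0.135/0.035·(row2) → -0.247143·b = -65.8343, so b = 266.382.
Back-substitute: a = (133.04 − 0.1·266.382) / 0.135 = 788.162.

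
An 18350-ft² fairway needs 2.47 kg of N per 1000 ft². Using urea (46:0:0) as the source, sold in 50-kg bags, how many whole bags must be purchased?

Product per 1000 ft² = 2.47 / 46% = 5.36957 kg.
Total product = 5.36957 × 18350 / 1000 = 98.5315 kg.
Bags = ⌈98.5315 / 50⌉ = 2.

2 bags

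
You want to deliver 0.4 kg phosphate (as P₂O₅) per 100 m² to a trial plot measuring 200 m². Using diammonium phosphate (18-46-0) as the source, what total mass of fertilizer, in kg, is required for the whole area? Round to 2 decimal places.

Product per 100 m² = 0.4 / 46% = 0.869565 kg.
Total product = 0.869565 × 200 / 100 = 1.73913 kg.

1.74 kg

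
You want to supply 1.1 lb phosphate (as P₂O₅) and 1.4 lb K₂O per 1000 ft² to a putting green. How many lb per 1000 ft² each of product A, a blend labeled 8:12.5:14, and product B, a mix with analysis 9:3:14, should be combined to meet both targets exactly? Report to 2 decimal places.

8.42 lb product A, 1.58 lb product B

Let a = lb of product A, b = lb of product B (per 1000 ft²).
P₂O₅: 0.125·a + 0.03·b = 1.1
K₂O: 0.14·a + 0.14·b = 1.4
Eliminate b: (row1) − 0.03/0.14·(row2) → 0.095·a = 0.8, so a = 8.42105.
Then b = (1.4 − 0.14·8.42105) / 0.14 = 1.57895.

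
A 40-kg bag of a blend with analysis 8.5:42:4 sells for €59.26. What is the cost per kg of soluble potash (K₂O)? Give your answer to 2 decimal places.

K₂O in bag = 40 × 4% = 1.6 kg.
Cost per kg K₂O = €59.26 / 1.6 = €37.0375.

€37.04 per kg K₂O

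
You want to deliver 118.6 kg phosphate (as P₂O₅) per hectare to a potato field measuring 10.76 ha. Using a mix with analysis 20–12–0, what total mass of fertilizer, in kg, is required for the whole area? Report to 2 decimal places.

Product per hectare = 118.6 / 12% = 988.333 kg.
Total product = 988.333 × 10.76 = 10634.467 kg.

10634.47 kg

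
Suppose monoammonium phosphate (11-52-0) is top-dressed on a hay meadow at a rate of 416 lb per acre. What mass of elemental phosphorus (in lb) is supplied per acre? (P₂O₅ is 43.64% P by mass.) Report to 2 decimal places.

P₂O₅ per acre = 416 × 52% = 216.32 lb.
Elemental P = 216.32 × 0.4364 = 94.402 lb per acre.

94.40 lb P per acre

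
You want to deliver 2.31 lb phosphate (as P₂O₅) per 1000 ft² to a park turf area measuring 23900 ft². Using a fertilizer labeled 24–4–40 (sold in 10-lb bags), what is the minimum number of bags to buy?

Product per 1000 ft² = 2.31 / 4% = 57.75 lb.
Total product = 57.75 × 23900 / 1000 = 1380.22 lb.
Bags = ⌈1380.22 / 10⌉ = 139.

139 bags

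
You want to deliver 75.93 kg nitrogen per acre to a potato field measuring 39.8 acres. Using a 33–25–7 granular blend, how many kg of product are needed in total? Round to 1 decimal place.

9157.6 kg

Product per acre = 75.93 / 33% = 230.091 kg.
Total product = 230.091 × 39.8 = 9157.62 kg.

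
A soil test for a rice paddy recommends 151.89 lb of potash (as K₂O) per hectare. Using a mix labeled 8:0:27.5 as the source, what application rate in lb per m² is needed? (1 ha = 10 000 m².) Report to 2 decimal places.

0.06 lb of product per sq m

Product per hectare = 151.89 / 27.5% = 552.327 lb.
Convert to per m²: 552.327 × 0.0001 = 0.0552327 lb.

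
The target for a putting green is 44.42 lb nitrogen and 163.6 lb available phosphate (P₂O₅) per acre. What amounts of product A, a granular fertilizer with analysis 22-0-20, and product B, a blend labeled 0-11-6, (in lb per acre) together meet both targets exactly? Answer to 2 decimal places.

201.91 lb product A, 1487.27 lb product B

Let a = lb of product A, b = lb of product B (per acre).
N: 0.22·a + 0·b = 44.42
P₂O₅: 0·a + 0.11·b = 163.6
Solving simultaneously: a = 201.909, b = 1487.273.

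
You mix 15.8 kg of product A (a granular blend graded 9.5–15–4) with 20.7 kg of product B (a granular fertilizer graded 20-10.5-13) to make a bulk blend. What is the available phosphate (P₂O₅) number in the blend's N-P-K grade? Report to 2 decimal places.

Total mass = 15.8 + 20.7 = 36.5 kg.
P₂O₅ mass = 15%×15.8 + 10.5%×20.7 = 4.5435 kg.
% P₂O₅ = 4.5435 / 36.5 = 12.4479%.

12.45% P₂O₅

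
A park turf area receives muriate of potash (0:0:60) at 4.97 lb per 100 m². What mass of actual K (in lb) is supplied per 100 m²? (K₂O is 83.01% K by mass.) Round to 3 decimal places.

K₂O per 100 m² = 4.97 × 60% = 2.982 lb.
Elemental K = 2.982 × 0.8301 = 2.47536 lb per 100 m².

2.475 lb K per hundred sq m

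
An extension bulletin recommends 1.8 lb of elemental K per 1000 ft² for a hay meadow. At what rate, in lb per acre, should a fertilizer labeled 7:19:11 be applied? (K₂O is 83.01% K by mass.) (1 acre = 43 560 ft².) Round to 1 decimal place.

858.7 lb of product per acre

As K₂O: 1.8 / 0.8301 = 2.16841 lb per 1000 ft².
Product per 1000 ft² = 2.16841 / 11% = 19.7128 lb.
Convert to per acre: 19.7128 × 43.56 = 858.692 lb.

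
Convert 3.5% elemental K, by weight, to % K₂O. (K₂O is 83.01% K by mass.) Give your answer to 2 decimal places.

4.22% K₂O

%K₂O = 3.5 / 0.8301 = 4.21636%.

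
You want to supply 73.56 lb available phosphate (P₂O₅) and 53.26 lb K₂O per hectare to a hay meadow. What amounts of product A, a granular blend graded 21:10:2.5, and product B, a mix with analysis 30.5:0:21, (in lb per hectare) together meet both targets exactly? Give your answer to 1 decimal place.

735.6 lb product A, 166.0 lb product B

Per-hectare balance (a = product A, b = product B):
P₂O₅: 0.1·a + 0·b = 73.56
K₂O: 0.025·a + 0.21·b = 53.26
Eliminate b: (row1) − 0/0.21·(row2) → 0.1·a = 73.56, so a = 735.6.
Then b = (53.26 − 0.025·735.6) / 0.21 = 166.048.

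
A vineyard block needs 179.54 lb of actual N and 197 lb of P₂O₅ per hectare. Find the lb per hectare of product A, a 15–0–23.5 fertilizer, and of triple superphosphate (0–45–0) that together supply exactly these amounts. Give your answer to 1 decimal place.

1196.9 lb product A, 437.8 lb triple superphosphate

Per-hectare balance (a = product A, b = triple superphosphate):
N: 0.15·a + 0·b = 179.54
P₂O₅: 0·a + 0.45·b = 197
Solving simultaneously: a = 1196.93, b = 437.778.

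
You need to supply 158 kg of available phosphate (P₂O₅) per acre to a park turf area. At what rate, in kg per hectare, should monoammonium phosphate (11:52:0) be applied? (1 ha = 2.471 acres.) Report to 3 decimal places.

750.804 kg of product per hectare

Product per acre = 158 / 52% = 303.846 kg.
Convert to per hectare: 303.846 × 2.471 = 750.8038 kg.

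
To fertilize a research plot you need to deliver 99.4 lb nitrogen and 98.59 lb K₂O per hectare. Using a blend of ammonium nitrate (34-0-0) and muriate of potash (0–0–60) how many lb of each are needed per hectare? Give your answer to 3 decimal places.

292.353 lb ammonium nitrate, 164.317 lb muriate of potash

Per-hectare balance (a = ammonium nitrate, b = muriate of potash):
N: 0.34·a + 0·b = 99.4
K₂O: 0·a + 0.6·b = 98.59
Solving simultaneously: a = 292.3529, b = 164.3167.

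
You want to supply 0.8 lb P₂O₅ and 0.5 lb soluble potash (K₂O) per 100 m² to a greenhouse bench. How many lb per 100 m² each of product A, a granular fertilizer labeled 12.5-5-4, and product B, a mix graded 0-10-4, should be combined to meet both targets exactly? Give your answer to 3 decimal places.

9.000 lb product A, 3.500 lb product B

Per-100 m² balance (a = product A, b = product B):
P₂O₅: 0.05·a + 0.1·b = 0.8
K₂O: 0.04·a + 0.04·b = 0.5
Eliminate b: (row1) − 0.1/0.04·(row2) → -0.05·a = -0.45, so a = 9.
Then b = (0.5 − 0.04·9) / 0.04 = 3.5.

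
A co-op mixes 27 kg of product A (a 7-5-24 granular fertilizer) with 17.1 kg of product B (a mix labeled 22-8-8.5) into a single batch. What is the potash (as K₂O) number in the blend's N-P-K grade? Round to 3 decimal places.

Total mass = 27 + 17.1 = 44.1 kg.
K₂O mass = 24%×27 + 8.5%×17.1 = 7.9335 kg.
% K₂O = 7.9335 / 44.1 = 17.9898%.

17.990% K₂O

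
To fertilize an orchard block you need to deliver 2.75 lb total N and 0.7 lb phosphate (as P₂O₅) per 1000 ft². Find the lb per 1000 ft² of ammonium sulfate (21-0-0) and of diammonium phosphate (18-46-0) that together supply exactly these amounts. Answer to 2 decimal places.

11.79 lb ammonium sulfate, 1.52 lb diammonium phosphate

With a, b = lb per 1000 ft² of ammonium sulfate and diammonium phosphate:
N: 0.21·a + 0.18·b = 2.75
P₂O₅: 0·a + 0.46·b = 0.7
Solving simultaneously: a = 11.7909, b = 1.52174.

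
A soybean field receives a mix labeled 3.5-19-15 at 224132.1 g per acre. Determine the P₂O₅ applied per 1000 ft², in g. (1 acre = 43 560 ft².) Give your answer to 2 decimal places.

P₂O₅ per acre = 224132.1 × 19% = 42585.1 g.
Convert to per 1000 ft²: 42585.1 × 0.0229568 = 977.619 g.

977.62 g P₂O₅ per thousand sq ft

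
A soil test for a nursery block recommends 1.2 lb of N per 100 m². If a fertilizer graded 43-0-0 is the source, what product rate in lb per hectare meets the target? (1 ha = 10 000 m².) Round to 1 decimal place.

Product per 100 m² = 1.2 / 43% = 2.7907 lb.
Convert to per hectare: 2.7907 × 100 = 279.07 lb.

279.1 lb of product per hectare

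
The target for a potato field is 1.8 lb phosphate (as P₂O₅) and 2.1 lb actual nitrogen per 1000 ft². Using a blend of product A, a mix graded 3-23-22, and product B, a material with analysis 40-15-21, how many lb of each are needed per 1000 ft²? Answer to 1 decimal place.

Per-1000 ft² balance (a = product A, b = product B):
P₂O₅: 0.23·a + 0.15·b = 1.8
N: 0.03·a + 0.4·b = 2.1
Eliminate a: (row1) − 0.23/0.03·(row2) → -2.91667·b = -14.3, so b = 4.90286.
Back-substitute: a = (1.8 − 0.15·4.90286) / 0.23 = 4.62857.

4.6 lb product A, 4.9 lb product B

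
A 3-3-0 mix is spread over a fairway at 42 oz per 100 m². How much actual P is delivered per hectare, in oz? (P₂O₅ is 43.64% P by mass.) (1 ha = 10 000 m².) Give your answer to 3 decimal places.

P₂O₅ per 100 m² = 42 × 3% = 1.26 oz.
Elemental P = 1.26 × 0.4364 = 0.549864 oz per 100 m².
Convert to per hectare: 0.549864 × 100 = 54.9864 oz.

54.986 oz P per hectare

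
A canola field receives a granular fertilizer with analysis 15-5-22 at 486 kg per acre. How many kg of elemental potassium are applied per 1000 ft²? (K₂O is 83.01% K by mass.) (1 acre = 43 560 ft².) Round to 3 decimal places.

2.038 kg K per thousand sq ft

K₂O per acre = 486 × 22% = 106.92 kg.
Elemental K = 106.92 × 0.8301 = 88.7543 kg per acre.
Convert to per 1000 ft²: 88.7543 × 0.0229568 = 2.03752 kg.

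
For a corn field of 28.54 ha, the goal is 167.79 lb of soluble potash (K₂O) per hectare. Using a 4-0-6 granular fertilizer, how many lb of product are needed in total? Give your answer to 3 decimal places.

Product per hectare = 167.79 / 6% = 2796.5 lb.
Total product = 2796.5 × 28.54 = 79812.11 lb.

79812.110 lb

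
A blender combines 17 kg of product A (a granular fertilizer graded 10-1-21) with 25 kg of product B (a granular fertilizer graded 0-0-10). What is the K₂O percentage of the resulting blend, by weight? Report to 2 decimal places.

Total mass = 17 + 25 = 42 kg.
K₂O mass = 21%×17 + 10%×25 = 6.07 kg.
% K₂O = 6.07 / 42 = 14.4524%.

14.45% K₂O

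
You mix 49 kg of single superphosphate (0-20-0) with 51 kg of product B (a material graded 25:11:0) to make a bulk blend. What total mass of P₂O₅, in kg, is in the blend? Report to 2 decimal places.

P₂O₅ mass = 20%×49 + 11%×51 = 15.41 kg.

15.41 kg P₂O₅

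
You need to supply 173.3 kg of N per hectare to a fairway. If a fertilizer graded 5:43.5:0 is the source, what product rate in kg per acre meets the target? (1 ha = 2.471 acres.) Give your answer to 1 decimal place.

1402.7 kg of product per acre

Product per hectare = 173.3 / 5% = 3466 kg.
Convert to per acre: 3466 × 0.404694 = 1402.67 kg.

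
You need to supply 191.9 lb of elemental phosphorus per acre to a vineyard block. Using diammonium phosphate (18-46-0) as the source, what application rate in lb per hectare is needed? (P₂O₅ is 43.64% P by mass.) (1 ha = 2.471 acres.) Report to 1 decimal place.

2362.1 lb of product per hectare

As P₂O₅: 191.9 / 0.4364 = 439.734 lb per acre.
Product per acre = 439.734 / 46% = 955.944 lb.
Convert to per hectare: 955.944 × 2.471 = 2362.14 lb.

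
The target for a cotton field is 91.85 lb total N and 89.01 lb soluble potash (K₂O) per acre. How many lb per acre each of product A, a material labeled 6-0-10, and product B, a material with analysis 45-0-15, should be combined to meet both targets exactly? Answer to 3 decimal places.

729.917 lb product A, 106.789 lb product B

Let a = lb of product A, b = lb of product B (per acre).
N: 0.06·a + 0.45·b = 91.85
K₂O: 0.1·a + 0.15·b = 89.01
Eliminate a: (row1) − 0.06/0.1·(row2) → 0.36·b = 38.444, so b = 106.7889.
Back-substitute: a = (91.85 − 0.45·106.7889) / 0.06 = 729.9167.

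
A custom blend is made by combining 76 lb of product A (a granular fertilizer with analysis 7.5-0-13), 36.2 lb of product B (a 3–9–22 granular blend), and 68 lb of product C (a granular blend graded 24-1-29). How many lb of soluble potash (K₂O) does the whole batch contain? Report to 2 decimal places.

37.56 lb K₂O

K₂O mass = 13%×76 + 22%×36.2 + 29%×68 = 37.564 lb.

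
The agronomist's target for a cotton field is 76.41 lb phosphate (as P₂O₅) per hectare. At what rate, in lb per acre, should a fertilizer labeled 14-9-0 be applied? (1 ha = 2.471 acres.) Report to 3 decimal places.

Product per hectare = 76.41 / 9% = 849 lb.
Convert to per acre: 849 × 0.404694 = 343.5856 lb.

343.586 lb of product per acre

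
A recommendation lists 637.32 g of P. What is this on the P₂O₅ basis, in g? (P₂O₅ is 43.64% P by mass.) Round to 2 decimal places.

P₂O₅ = 637.32 / 0.4364 = 1460.403 g.

1460.40 g P₂O₅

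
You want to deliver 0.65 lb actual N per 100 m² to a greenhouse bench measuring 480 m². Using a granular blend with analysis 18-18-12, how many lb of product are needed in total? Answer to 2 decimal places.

Product per 100 m² = 0.65 / 18% = 3.61111 lb.
Total product = 3.61111 × 480 / 100 = 17.3333 lb.

17.33 lb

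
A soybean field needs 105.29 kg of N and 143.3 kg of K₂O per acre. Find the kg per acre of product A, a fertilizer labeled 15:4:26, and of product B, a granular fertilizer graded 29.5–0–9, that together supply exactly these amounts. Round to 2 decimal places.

518.95 kg product A, 93.04 kg product B

Let a = kg of product A, b = kg of product B (per acre).
N: 0.15·a + 0.295·b = 105.29
K₂O: 0.26·a + 0.09·b = 143.3
From row1: a = (105.29 − 0.295·b) / 0.15.
Into row2: 0.26·(105.29 − 0.295·b)/0.15 + 0.09·b = 143.3 → b = 93.0443, a = 518.946.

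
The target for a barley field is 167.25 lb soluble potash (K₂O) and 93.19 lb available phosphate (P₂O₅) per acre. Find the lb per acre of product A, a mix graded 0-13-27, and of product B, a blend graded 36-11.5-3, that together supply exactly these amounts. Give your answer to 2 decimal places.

605.45 lb product A, 125.92 lb product B

Let a = lb of product A, b = lb of product B (per acre).
K₂O: 0.27·a + 0.03·b = 167.25
P₂O₅: 0.13·a + 0.115·b = 93.19
From row1: a = (167.25 − 0.03·b) / 0.27.
Into row2: 0.13·(167.25 − 0.03·b)/0.27 + 0.115·b = 93.19 → b = 125.923, a = 605.453.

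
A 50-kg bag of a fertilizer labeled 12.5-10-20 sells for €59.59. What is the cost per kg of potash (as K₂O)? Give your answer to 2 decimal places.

€5.96 per kg K₂O

K₂O in bag = 50 × 20% = 10 kg.
Cost per kg K₂O = €59.59 / 10 = €5.9590.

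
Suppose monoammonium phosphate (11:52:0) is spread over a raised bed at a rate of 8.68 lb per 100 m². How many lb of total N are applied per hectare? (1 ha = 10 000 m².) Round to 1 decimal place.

95.5 lb N per hectare

nitrogen per 100 m² = 8.68 × 11% = 0.9548 lb.
Convert to per hectare: 0.9548 × 100 = 95.48 lb.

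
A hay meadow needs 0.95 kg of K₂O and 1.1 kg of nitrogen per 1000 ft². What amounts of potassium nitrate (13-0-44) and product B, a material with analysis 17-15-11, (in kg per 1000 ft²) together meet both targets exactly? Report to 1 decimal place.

0.7 kg potassium nitrate, 6.0 kg product B

Per-1000 ft² balance (a = potassium nitrate, b = product B):
K₂O: 0.44·a + 0.11·b = 0.95
N: 0.13·a + 0.17·b = 1.1
From row1: a = (0.95 − 0.11·b) / 0.44.
Into row2: 0.13·(0.95 − 0.11·b)/0.44 + 0.17·b = 1.1 → b = 5.95868, a = 0.669421.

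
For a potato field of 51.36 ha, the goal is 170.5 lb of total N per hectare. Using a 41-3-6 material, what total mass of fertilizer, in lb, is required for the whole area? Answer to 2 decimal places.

21358.24 lb

Product per hectare = 170.5 / 41% = 415.854 lb.
Total product = 415.854 × 51.36 = 21358.244 lb.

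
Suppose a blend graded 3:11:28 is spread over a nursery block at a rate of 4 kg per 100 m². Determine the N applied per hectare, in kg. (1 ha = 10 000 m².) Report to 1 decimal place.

12.0 kg N per hectare

nitrogen per 100 m² = 4 × 3% = 0.12 kg.
Convert to per hectare: 0.12 × 100 = 12 kg.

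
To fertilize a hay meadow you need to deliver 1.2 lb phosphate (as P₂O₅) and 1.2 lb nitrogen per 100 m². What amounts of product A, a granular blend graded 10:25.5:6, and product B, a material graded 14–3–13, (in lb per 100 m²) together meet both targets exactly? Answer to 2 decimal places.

With a, b = lb per 100 m² of product A and product B:
P₂O₅: 0.255·a + 0.03·b = 1.2
N: 0.1·a + 0.14·b = 1.2
Solving simultaneously: a = 4.0367, b = 5.68807.

4.04 lb product A, 5.69 lb product B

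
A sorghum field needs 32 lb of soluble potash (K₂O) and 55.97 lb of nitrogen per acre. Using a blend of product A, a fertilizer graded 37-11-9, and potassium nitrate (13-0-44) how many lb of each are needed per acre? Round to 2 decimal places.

135.45 lb product A, 45.02 lb potassium nitrate

With a, b = lb per acre of product A and potassium nitrate:
K₂O: 0.09·a + 0.44·b = 32
N: 0.37·a + 0.13·b = 55.97
From row1: a = (32 − 0.44·b) / 0.09.
Into row2: 0.37·(32 − 0.44·b)/0.09 + 0.13·b = 55.97 → b = 45.0212, a = 135.452.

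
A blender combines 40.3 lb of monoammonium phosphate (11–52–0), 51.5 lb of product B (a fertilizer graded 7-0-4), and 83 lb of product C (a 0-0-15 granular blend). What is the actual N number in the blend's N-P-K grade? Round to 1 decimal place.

4.6% N

Total mass = 40.3 + 51.5 + 83 = 174.8 lb.
N mass = 11%×40.3 + 7%×51.5 + 0%×83 = 8.038 lb.
% N = 8.038 / 174.8 = 4.5984%.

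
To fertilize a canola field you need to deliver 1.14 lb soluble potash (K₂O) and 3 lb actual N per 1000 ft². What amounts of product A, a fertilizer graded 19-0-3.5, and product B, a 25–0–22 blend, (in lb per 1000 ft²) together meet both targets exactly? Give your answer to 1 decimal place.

Let a = lb of product A, b = lb of product B (per 1000 ft²).
K₂O: 0.035·a + 0.22·b = 1.14
N: 0.19·a + 0.25·b = 3
Eliminate a: (row1) − 0.035/0.19·(row2) → 0.173947·b = 0.587368, so b = 3.3767.
Back-substitute: a = (1.14 − 0.22·3.3767) / 0.035 = 11.3464.

11.3 lb product A, 3.4 lb product B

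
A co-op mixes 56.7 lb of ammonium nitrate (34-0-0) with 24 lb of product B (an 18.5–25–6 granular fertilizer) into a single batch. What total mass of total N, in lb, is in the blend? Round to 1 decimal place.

N mass = 34%×56.7 + 18.5%×24 = 23.718 lb.

23.7 lb N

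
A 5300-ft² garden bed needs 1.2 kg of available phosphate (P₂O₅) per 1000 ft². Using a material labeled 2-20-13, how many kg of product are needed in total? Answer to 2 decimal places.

Product per 1000 ft² = 1.2 / 20% = 6 kg.
Total product = 6 × 5300 / 1000 = 31.8 kg.

31.80 kg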